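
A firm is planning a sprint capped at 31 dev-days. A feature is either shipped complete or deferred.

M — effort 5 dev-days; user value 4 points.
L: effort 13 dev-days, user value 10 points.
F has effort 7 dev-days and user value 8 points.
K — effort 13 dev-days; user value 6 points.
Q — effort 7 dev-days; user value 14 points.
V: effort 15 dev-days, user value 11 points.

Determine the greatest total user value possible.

Allowing fractional choices, the relaxed optimum would be about 35.2, but features are indivisible.
F + Q + V: effort 7 + 7 + 15 = 29 ≤ 31, user value 8 + 14 + 11 = 33.
L + F + Q: effort 13 + 7 + 7 = 27 ≤ 31, user value 10 + 8 + 14 = 32.
Best is F, Q, and V with total user value 33.

33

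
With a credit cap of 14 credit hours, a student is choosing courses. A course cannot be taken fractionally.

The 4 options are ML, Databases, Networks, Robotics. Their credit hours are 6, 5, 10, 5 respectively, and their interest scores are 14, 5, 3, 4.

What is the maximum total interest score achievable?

19

Allowing fractional choices, the relaxed optimum would be about 21.4, but courses are indivisible.
ML: credit hours 6 ≤ 14, interest score 14.
ML + Robotics: credit hours 6 + 5 = 11 ≤ 14, interest score 14 + 4 = 18.
ML + Databases: credit hours 6 + 5 = 11 ≤ 14, interest score 14 + 5 = 19.
Best is ML and Databases with total interest score 19.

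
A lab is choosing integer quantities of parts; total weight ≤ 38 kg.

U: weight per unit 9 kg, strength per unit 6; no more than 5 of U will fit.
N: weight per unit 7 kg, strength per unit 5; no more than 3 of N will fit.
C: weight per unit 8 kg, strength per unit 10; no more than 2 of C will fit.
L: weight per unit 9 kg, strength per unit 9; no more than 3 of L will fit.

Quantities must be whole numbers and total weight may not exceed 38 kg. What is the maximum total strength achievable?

38

2×C and 2×L: weight 34 ≤ 38, strength 2·10 + 2·9 = 38.
1×C and 3×L: weight 35 ≤ 38, strength 1·10 + 3·9 = 37.
Best is 38.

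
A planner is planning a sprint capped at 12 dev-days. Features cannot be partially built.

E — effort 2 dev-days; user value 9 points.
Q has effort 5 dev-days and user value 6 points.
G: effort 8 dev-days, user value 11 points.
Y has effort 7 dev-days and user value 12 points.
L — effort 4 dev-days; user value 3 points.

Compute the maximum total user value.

21

E + G: effort 2 + 8 = 10 ≤ 12, user value 9 + 11 = 20.
E + Y: effort 2 + 7 = 9 ≤ 12, user value 9 + 12 = 21.
E + Q + L: effort 2 + 5 + 4 = 11 ≤ 12, user value 9 + 6 + 3 = 18.
Best is E and Y with total user value 21.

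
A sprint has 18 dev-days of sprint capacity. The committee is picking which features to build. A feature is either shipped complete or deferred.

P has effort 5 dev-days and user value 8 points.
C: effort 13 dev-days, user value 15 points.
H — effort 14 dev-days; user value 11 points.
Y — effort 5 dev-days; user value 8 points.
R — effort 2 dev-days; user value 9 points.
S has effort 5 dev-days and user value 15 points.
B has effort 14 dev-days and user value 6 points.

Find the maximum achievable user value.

Allowing fractional choices, the relaxed optimum would be about 41.2, but features are indivisible.
P + R + S: effort 5 + 2 + 5 = 12 ≤ 18, user value 8 + 9 + 15 = 32.
Y + R + S: effort 5 + 2 + 5 = 12 ≤ 18, user value 8 + 9 + 15 = 32.
P + Y + R + S: effort 5 + 5 + 2 + 5 = 17 ≤ 18, user value 8 + 8 + 9 + 15 = 40.
Best is P, Y, R, and S with total user value 40.

40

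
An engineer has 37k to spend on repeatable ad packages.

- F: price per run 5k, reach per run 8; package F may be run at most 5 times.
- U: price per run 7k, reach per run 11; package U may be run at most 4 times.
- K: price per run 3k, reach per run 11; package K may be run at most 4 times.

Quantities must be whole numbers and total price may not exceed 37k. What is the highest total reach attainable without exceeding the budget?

This is a bounded integer knapsack.
2×F, 2×U, and 4×K: price 36 ≤ 37, reach 2·8 + 2·11 + 4·11 = 82.
5×F and 4×K: price 37 ≤ 37, reach 5·8 + 4·11 = 84.
Best is 84.

84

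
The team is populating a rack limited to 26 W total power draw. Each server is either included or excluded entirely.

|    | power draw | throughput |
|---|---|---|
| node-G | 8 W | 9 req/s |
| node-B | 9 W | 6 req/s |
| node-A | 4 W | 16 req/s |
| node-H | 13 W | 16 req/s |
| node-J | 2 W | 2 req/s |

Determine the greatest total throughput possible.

Allowing fractional choices, the relaxed optimum would be about 42.0, but servers are indivisible.
node-B + node-A + node-H: power draw 9 + 4 + 13 = 26 ≤ 26, throughput 6 + 16 + 16 = 38.
node-A + node-H + node-J: power draw 4 + 13 + 2 = 19 ≤ 26, throughput 16 + 16 + 2 = 34.
node-G + node-A + node-H: power draw 8 + 4 + 13 = 25 ≤ 26, throughput 9 + 16 + 16 = 41.
Best is node-G, node-A, and node-H with total throughput 41.

41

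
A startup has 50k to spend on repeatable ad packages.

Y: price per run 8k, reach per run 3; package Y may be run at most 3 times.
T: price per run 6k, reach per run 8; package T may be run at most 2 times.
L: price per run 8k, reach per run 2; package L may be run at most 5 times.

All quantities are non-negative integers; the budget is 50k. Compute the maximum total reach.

Take 3×Y, 2×T, and 1×L: price 44 ≤ 50, reach 3·3 + 2·8 + 1·2 = 27.
T has the best ratio (8/6) and is taken to its limit of 2; remaining capacity is filled optimally with the others.

27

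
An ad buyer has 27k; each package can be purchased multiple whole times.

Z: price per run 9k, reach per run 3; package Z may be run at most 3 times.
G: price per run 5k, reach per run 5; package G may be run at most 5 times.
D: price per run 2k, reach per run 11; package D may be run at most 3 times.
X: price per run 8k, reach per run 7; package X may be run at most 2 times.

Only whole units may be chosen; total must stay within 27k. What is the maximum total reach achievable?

D has the best ratio (11/2); taking only D gives at most 3×11 = 33 (stopped by the supply cap of 3).
Mixing does better — 4×G and 3×D: price 26 ≤ 27, reach 4·5 + 3·11 = 53.

53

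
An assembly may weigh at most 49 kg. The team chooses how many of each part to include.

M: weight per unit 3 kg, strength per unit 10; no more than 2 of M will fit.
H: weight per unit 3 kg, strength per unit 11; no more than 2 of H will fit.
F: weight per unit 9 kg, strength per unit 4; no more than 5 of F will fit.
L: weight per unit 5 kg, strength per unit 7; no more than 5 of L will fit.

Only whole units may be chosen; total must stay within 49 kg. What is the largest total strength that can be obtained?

81

This is a bounded integer knapsack.
H has the best ratio (11/3); taking only H gives at most 2×11 = 22 (stopped by the supply cap of 2).
Mixing does better — 2×M, 2×H, 1×F, and 5×L: weight 46 ≤ 49, strength 2·10 + 2·11 + 1·4 + 5·7 = 81.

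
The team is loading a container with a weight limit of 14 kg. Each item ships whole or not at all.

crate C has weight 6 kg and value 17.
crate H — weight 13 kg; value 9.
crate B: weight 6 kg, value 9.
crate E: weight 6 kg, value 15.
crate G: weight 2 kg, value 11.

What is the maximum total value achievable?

43

crate C + crate E + crate G: weight 6 + 6 + 2 = 14 ≤ 14, value 17 + 15 + 11 = 43.
crate C + crate B + crate G: weight 6 + 6 + 2 = 14 ≤ 14, value 17 + 9 + 11 = 37.
Best is crate C, crate E, and crate G with total value 43.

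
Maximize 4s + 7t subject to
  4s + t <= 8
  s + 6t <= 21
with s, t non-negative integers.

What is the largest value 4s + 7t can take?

25

The continuous relaxation peaks at (1.17, 3.3) with value 27.83; rounding to a feasible lattice point costs some objective.
(s,t)=(1,3): 4·1+1·3=7≤8, 1·1+6·3=19≤21, objective 25.
(s,t)=(0,3): 4·0+1·3=3≤8, 1·0+6·3=18≤21, objective 21.
(s,t)=(1,2): 4·1+1·2=6≤8, 1·1+6·2=13≤21, objective 18.
The best lattice point is (1,3), giving 25.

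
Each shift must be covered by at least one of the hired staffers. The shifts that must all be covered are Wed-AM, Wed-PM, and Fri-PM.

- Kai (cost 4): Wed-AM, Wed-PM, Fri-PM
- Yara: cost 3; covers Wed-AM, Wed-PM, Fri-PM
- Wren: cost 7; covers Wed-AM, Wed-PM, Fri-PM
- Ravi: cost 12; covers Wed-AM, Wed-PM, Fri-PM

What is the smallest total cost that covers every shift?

3

Yara alone covers Wed-AM, Wed-PM, Fri-PM — every shift.
Total cost: 3.
No cover costs less than 3.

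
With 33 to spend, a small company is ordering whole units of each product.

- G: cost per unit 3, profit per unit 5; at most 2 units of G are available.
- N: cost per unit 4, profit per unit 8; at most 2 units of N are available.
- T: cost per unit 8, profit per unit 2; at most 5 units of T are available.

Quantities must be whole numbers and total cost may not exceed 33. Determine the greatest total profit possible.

N has the best ratio (8/4); taking only N gives at most 2×8 = 16 (stopped by the supply cap of 2).
Mixing does better — 2×G, 2×N, and 2×T: cost 30 ≤ 33, profit 2·5 + 2·8 + 2·2 = 30.

30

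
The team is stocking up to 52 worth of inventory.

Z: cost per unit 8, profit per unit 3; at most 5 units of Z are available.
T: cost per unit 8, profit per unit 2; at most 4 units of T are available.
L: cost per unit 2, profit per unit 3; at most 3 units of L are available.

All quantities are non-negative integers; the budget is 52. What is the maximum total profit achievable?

5×Z and 3×L: cost 46 ≤ 52, profit 5·3 + 3·3 = 24.
4×Z, 1×T, and 3×L: cost 46 ≤ 52, profit 4·3 + 1·2 + 3·3 = 23.
Best is 24.

24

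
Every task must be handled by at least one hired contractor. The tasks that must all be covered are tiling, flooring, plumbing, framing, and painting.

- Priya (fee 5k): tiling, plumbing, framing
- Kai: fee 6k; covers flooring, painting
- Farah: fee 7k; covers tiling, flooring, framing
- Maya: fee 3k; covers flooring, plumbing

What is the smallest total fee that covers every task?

11

The greedy cost-per-new-task heuristic would pick Maya, Priya, and Kai for 14, but a cheaper cover exists.
Choose Priya and Kai: together they cover tiling, flooring, plumbing, framing, painting — every task.
Total fee: 5 + 6 = 11.
No cover costs less than 11.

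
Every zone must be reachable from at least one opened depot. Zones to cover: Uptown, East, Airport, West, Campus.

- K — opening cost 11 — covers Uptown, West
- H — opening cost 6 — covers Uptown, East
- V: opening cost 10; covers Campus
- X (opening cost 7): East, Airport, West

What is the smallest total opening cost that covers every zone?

23

Choose H, V, and X: together they cover Uptown, East, Airport, West, Campus — every zone.
Total opening cost: 6 + 10 + 7 = 23.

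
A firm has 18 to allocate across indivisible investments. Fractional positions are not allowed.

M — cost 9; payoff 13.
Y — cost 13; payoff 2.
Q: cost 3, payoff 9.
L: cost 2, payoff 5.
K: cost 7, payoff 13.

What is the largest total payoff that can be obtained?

Take M, L, and K: cost 9 + 2 + 7 = 18 ≤ 18, payoff 13 + 5 + 13 = 31.
No other feasible combination does better.

31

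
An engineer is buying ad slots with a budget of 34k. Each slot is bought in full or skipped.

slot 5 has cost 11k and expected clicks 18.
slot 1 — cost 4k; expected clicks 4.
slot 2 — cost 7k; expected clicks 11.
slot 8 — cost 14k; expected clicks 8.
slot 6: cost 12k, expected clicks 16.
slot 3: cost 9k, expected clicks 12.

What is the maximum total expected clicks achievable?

49

slot 5 + slot 6 + slot 3: cost 11 + 12 + 9 = 32 ≤ 34, expected clicks 18 + 16 + 12 = 46.
slot 5 + slot 1 + slot 2 + slot 6: cost 11 + 4 + 7 + 12 = 34 ≤ 34, expected clicks 18 + 4 + 11 + 16 = 49.
Best is slot 5, slot 1, slot 2, and slot 6 with total expected clicks 49.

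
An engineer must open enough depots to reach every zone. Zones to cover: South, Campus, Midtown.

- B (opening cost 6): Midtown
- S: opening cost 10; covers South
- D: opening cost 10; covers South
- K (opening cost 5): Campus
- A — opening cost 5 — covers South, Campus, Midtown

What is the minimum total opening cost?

5

A alone covers South, Campus, Midtown — every zone.
Total opening cost: 5.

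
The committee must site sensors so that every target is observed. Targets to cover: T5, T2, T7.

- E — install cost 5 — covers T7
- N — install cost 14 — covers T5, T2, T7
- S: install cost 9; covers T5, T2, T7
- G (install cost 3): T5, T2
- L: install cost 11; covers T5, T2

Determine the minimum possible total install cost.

Choose E and G: together they cover T5, T2, T7 — every target.
Total install cost: 5 + 3 = 8.

8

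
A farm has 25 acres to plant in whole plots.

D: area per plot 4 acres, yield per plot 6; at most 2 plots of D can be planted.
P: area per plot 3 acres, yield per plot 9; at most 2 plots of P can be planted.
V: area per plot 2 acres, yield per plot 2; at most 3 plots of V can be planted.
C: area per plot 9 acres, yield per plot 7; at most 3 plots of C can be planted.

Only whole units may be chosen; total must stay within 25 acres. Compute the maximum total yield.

This is a bounded integer knapsack.
Take 2×D, 2×P, 1×V, and 1×C: area 25 ≤ 25, yield 2·6 + 2·9 + 1·2 + 1·7 = 39.
P has the best ratio (9/3) and is taken to its limit of 2; remaining capacity is filled optimally with the others.

39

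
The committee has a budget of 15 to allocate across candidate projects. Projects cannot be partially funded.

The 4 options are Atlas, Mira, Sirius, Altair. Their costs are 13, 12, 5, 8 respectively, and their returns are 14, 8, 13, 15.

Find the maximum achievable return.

Allowing fractional choices, the relaxed optimum would be about 30.2, but projects are indivisible.
Atlas: cost 13 ≤ 15, return 14.
Altair: cost 8 ≤ 15, return 15.
Sirius + Altair: cost 5 + 8 = 13 ≤ 15, return 13 + 15 = 28.
Best is Sirius and Altair with total return 28.

28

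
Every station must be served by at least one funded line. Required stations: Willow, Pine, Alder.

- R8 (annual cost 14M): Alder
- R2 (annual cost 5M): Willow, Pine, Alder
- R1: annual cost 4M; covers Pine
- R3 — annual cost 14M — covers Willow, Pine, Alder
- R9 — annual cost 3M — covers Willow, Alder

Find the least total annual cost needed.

5

The greedy cost-per-new-station heuristic would pick R9 and R1 for 7, but a cheaper cover exists.
R2 alone covers Willow, Pine, Alder — every station.
Total annual cost: 5.
No cover costs less than 5.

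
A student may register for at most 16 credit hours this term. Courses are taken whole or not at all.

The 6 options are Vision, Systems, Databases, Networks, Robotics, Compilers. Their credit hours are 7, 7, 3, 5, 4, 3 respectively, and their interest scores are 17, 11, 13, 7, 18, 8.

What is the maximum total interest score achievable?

Take Vision, Databases, and Robotics: credit hours 7 + 3 + 4 = 14 ≤ 16, interest score 17 + 13 + 18 = 48.
No other feasible combination does better.

48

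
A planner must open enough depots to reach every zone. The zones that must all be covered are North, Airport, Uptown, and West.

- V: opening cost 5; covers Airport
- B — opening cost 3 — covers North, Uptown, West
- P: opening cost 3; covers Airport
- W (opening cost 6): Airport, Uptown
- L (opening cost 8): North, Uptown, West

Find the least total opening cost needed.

This is a weighted set-cover instance.
Choose B and P: together they cover North, Airport, Uptown, West — every zone.
Total opening cost: 3 + 3 = 6.
No cover costs less than 6.

6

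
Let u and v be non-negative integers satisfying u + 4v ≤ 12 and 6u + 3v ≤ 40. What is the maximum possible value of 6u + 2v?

38

Relaxing integrality, the LP optimum is 40.00 at (u,v) = (6.67, 0), which is not an integer point.
(u,v)=(6,1): 1·6+4·1=10≤12, 6·6+3·1=39≤40, objective 38.
(u,v)=(6,0): 1·6+4·0=6≤12, 6·6+3·0=36≤40, objective 36.
(u,v)=(5,1): 1·5+4·1=9≤12, 6·5+3·1=33≤40, objective 32.
Maximum is 38 at (u,v)=(6,1).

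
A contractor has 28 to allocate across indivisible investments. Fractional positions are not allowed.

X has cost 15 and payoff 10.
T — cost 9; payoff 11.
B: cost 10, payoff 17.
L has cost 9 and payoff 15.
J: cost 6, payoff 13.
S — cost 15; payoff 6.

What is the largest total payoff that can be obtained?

T + B + L: cost 9 + 10 + 9 = 28 ≤ 28, payoff 11 + 17 + 15 = 43.
B + L + J: cost 10 + 9 + 6 = 25 ≤ 28, payoff 17 + 15 + 13 = 45.
Best is B, L, and J with total payoff 45.

45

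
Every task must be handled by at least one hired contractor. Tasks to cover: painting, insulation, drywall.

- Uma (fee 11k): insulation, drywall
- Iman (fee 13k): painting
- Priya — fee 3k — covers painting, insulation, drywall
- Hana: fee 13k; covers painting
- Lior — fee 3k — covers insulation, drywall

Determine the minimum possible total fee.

3

Priya alone covers painting, insulation, drywall — every task.
Total fee: 3.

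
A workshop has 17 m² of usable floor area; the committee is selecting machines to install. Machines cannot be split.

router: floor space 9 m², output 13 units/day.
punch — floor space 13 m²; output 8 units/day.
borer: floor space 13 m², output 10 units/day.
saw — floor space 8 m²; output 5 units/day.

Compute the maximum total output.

18

This is an integer program with binary decision variables.
borer: floor space 13 ≤ 17, output 10.
router: floor space 9 ≤ 17, output 13.
router + saw: floor space 9 + 8 = 17 ≤ 17, output 13 + 5 = 18.
Best is router and saw with total output 18.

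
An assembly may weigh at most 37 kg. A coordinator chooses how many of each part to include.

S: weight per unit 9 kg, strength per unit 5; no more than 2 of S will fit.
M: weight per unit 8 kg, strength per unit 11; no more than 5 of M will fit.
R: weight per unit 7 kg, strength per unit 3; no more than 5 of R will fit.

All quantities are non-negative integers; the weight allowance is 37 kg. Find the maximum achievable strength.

44

M has the best ratio (11/8); taking only M gives at most 4×11 = 44 (stopped by the weight limit).
Optimal: 4×M: weight 32 ≤ 37, strength 4·11 = 44.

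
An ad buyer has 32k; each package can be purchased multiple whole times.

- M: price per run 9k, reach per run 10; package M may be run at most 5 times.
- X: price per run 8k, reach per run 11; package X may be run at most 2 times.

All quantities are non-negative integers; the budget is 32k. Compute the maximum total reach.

X has the best ratio (11/8); taking only X gives at most 2×11 = 22 (stopped by the supply cap of 2).
Mixing does better — 1×M and 2×X: price 25 ≤ 32, reach 1·10 + 2·11 = 32.

32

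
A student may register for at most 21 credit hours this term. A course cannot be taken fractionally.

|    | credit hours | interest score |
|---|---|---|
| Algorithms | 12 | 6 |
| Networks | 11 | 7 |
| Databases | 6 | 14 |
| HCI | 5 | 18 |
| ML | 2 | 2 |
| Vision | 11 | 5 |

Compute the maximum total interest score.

Treat it as a binary knapsack problem.
Allowing fractional choices, the relaxed optimum would be about 39.1, but courses are indivisible.
Databases + HCI + ML: credit hours 6 + 5 + 2 = 13 ≤ 21, interest score 14 + 18 + 2 = 34.
Networks + HCI + ML: credit hours 11 + 5 + 2 = 18 ≤ 21, interest score 7 + 18 + 2 = 27.
Databases + HCI: credit hours 6 + 5 = 11 ≤ 21, interest score 14 + 18 = 32.
Best is Databases, HCI, and ML with total interest score 34.

34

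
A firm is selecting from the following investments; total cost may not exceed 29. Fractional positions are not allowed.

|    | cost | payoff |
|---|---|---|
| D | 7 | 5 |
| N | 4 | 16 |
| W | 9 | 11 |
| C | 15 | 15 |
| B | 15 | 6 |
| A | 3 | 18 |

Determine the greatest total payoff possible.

Allowing fractional choices, the relaxed optimum would be about 58.0, but investments are indivisible.
N + C + A: cost 4 + 15 + 3 = 22 ≤ 29, payoff 16 + 15 + 18 = 49.
D + N + W + A: cost 7 + 4 + 9 + 3 = 23 ≤ 29, payoff 5 + 16 + 11 + 18 = 50.
D + N + C + A: cost 7 + 4 + 15 + 3 = 29 ≤ 29, payoff 5 + 16 + 15 + 18 = 54.
Best is D, N, C, and A with total payoff 54.

54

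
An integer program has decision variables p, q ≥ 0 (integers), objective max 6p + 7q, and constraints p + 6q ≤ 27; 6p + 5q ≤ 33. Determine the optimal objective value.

(p,q)=(2,4): 1·2+6·4=26≤27, 6·2+5·4=32≤33, objective 40.
(p,q)=(3,3): 1·3+6·3=21≤27, 6·3+5·3=33≤33, objective 39.
(p,q)=(1,4): 1·1+6·4=25≤27, 6·1+5·4=26≤33, objective 34.
Maximum is 40 at (p,q)=(2,4).

40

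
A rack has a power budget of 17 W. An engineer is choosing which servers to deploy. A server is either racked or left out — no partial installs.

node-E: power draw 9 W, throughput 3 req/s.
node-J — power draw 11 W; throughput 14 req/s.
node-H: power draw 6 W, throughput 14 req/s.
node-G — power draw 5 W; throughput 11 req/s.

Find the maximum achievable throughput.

28

Allowing fractional choices, the relaxed optimum would be about 32.6, but servers are indivisible.
node-J + node-H: power draw 11 + 6 = 17 ≤ 17, throughput 14 + 14 = 28.
node-H + node-G: power draw 6 + 5 = 11 ≤ 17, throughput 14 + 11 = 25.
Best is node-J and node-H with total throughput 28.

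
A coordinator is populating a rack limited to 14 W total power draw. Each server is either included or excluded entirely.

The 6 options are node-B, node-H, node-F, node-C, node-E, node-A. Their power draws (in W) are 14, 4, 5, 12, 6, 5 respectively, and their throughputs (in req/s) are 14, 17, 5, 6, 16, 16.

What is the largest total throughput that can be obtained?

38

Allowing fractional choices, the relaxed optimum would be about 46.3, but servers are indivisible.
node-H + node-A: power draw 4 + 5 = 9 ≤ 14, throughput 17 + 16 = 33.
node-H + node-E: power draw 4 + 6 = 10 ≤ 14, throughput 17 + 16 = 33.
node-H + node-F + node-A: power draw 4 + 5 + 5 = 14 ≤ 14, throughput 17 + 5 + 16 = 38.
Best is node-H, node-F, and node-A with total throughput 38.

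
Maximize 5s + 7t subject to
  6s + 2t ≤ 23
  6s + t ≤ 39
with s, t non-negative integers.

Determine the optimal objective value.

Relaxing integrality, the LP optimum is 80.50 at (s,t) = (0, 11.5), which is not an integer point.
(s,t)=(0,11): 6·0+2·11=22≤23, 6·0+1·11=11≤39, objective 77.
(s,t)=(0,10): 6·0+2·10=20≤23, 6·0+1·10=10≤39, objective 70.
Maximum is 77 at (s,t)=(0,11).

77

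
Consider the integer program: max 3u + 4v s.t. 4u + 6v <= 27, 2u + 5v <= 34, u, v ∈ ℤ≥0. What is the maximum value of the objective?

19

(u,v)=(5,1): 4·5+6·1=26≤27, 2·5+5·1=15≤34, objective 19.
(u,v)=(6,0): 4·6+6·0=24≤27, 2·6+5·0=12≤34, objective 18.
(u,v)=(4,1): 4·4+6·1=22≤27, 2·4+5·1=13≤34, objective 16.
The best lattice point is (5,1), giving 19.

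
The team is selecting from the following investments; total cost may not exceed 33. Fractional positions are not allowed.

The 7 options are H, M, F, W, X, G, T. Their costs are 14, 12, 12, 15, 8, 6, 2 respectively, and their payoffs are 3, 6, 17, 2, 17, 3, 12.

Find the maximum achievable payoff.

49

Take F, X, G, and T: cost 12 + 8 + 6 + 2 = 28 ≤ 33, payoff 17 + 17 + 3 + 12 = 49.
No other feasible combination does better.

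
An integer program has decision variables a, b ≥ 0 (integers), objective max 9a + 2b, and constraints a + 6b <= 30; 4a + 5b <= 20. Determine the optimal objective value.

(a,b)=(5,0): 1·5+6·0=5≤30, 4·5+5·0=20≤20, objective 45.
(a,b)=(4,0): 1·4+6·0=4≤30, 4·4+5·0=16≤20, objective 36.
Maximum is 45 at (a,b)=(5,0).

45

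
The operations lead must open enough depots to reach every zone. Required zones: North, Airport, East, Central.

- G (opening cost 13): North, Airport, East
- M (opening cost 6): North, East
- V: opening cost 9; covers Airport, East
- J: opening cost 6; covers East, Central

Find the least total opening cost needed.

19

This is a weighted set-cover instance.
Choose G and J: together they cover North, Airport, East, Central — every zone.
Total opening cost: 13 + 6 = 19.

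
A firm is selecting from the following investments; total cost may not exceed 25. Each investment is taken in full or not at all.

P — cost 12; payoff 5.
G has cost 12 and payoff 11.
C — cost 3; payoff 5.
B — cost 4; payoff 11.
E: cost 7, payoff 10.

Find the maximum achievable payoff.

This is a 0-1 knapsack instance.
G + C + B: cost 12 + 3 + 4 = 19 ≤ 25, payoff 11 + 5 + 11 = 27.
G + B + E: cost 12 + 4 + 7 = 23 ≤ 25, payoff 11 + 11 + 10 = 32.
Best is G, B, and E with total payoff 32.

32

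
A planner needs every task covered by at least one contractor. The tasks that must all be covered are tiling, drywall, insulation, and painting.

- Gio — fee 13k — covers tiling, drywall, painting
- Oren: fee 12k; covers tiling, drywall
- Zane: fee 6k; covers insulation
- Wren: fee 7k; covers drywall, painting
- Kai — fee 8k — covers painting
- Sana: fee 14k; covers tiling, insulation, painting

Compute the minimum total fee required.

19

This is a weighted set-cover instance.
The greedy cost-per-new-task heuristic would pick Wren, Zane, and Oren for 25, but a cheaper cover exists.
Choose Gio and Zane: together they cover tiling, drywall, insulation, painting — every task.
Total fee: 13 + 6 = 19.
No cover costs less than 19.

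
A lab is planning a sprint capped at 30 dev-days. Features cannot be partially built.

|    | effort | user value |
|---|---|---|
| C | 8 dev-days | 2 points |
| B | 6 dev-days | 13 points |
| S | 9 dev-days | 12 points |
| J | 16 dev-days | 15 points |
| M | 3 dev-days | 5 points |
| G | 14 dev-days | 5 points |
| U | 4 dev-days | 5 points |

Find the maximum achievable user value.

38

Treat it as a binary knapsack problem.
C + B + S + M + U: effort 8 + 6 + 9 + 3 + 4 = 30 ≤ 30, user value 2 + 13 + 12 + 5 + 5 = 37.
B + S + M + U: effort 6 + 9 + 3 + 4 = 22 ≤ 30, user value 13 + 12 + 5 + 5 = 35.
B + J + M + U: effort 6 + 16 + 3 + 4 = 29 ≤ 30, user value 13 + 15 + 5 + 5 = 38.
Best is B, J, M, and U with total user value 38.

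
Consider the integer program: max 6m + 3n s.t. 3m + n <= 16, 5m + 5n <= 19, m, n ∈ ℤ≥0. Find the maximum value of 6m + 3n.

Relaxing integrality, the LP optimum is 22.80 at (m,n) = (3.8, 0), which is not an integer point.
(m,n)=(3,0): 3·3+1·0=9≤16, 5·3+5·0=15≤19, objective 18.
(m,n)=(2,1): 3·2+1·1=7≤16, 5·2+5·1=15≤19, objective 15.
No feasible integer point exceeds 18.

18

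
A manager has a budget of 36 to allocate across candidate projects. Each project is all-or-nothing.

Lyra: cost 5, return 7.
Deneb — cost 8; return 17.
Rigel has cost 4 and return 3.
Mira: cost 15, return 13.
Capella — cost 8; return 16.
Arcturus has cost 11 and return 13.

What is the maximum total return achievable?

Take Lyra, Deneb, Rigel, Capella, and Arcturus: cost 5 + 8 + 4 + 8 + 11 = 36 ≤ 36, return 7 + 17 + 3 + 16 + 13 = 56.
No other feasible combination does better.

56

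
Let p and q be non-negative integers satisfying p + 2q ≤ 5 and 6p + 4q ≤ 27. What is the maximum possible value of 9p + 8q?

36

(p,q)=(4,0): 1·4+2·0=4≤5, 6·4+4·0=24≤27, objective 36.
(p,q)=(3,1): 1·3+2·1=5≤5, 6·3+4·1=22≤27, objective 35.
(p,q)=(3,0): 1·3+2·0=3≤5, 6·3+4·0=18≤27, objective 27.
No feasible integer point exceeds 36.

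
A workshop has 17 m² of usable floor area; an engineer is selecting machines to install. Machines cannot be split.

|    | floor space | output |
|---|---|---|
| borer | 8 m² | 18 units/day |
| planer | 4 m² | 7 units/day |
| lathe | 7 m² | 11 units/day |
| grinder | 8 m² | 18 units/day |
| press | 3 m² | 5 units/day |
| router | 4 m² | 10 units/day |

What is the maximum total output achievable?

Take borer and grinder: floor space 8 + 8 = 16 ≤ 17, output 18 + 18 = 36.
No other feasible combination does better.

36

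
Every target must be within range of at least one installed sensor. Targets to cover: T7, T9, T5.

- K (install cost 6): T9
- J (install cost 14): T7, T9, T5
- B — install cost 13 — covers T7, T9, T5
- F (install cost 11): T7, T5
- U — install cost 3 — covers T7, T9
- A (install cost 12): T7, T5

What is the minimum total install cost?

13

This is an integer covering problem.
The greedy cost-per-new-target heuristic would pick U and F for 14, but a cheaper cover exists.
B alone covers T7, T9, T5 — every target.
Total install cost: 13.
No cover costs less than 13.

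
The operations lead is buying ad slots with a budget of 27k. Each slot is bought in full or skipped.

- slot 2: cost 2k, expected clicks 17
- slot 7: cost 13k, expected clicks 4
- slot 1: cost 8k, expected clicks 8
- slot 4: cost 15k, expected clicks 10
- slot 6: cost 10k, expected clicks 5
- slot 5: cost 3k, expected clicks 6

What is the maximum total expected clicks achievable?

36

This is an integer program with binary decision variables.
slot 2 + slot 1 + slot 6 + slot 5: cost 2 + 8 + 10 + 3 = 23 ≤ 27, expected clicks 17 + 8 + 5 + 6 = 36.
slot 2 + slot 1 + slot 4: cost 2 + 8 + 15 = 25 ≤ 27, expected clicks 17 + 8 + 10 = 35.
Best is slot 2, slot 1, slot 6, and slot 5 with total expected clicks 36.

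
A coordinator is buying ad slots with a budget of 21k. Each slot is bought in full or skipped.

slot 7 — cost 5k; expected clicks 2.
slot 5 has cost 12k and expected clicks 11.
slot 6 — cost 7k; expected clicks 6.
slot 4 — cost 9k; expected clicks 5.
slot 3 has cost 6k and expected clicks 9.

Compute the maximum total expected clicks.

20

Allowing fractional choices, the relaxed optimum would be about 22.6, but ad slots are indivisible.
slot 5 + slot 3: cost 12 + 6 = 18 ≤ 21, expected clicks 11 + 9 = 20.
slot 7 + slot 6 + slot 3: cost 5 + 7 + 6 = 18 ≤ 21, expected clicks 2 + 6 + 9 = 17.
slot 5 + slot 6: cost 12 + 7 = 19 ≤ 21, expected clicks 11 + 6 = 17.
Best is slot 5 and slot 3 with total expected clicks 20.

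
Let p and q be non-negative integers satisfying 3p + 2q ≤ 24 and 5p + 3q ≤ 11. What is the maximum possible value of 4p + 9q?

27

(p,q)=(0,3): 3·0+2·3=6≤24, 5·0+3·3=9≤11, objective 27.
(p,q)=(1,2): 3·1+2·2=7≤24, 5·1+3·2=11≤11, objective 22.
(p,q)=(0,2): 3·0+2·2=4≤24, 5·0+3·2=6≤11, objective 18.
The best lattice point is (0,3), giving 27.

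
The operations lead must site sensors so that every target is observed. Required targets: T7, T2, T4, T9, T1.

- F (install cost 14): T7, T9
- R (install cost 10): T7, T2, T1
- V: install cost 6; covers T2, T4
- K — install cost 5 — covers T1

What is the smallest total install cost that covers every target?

The greedy cost-per-new-target heuristic would pick V, R, and F for 30, but a cheaper cover exists.
Choose F, V, and K: together they cover T7, T2, T4, T9, T1 — every target.
Total install cost: 14 + 6 + 5 = 25.
No cover costs less than 25.

25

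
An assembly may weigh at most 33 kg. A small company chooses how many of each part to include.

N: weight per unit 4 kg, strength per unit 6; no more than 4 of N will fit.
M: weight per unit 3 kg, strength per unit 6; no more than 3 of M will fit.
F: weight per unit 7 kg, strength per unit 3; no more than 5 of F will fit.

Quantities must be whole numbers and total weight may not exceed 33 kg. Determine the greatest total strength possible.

This is a bounded integer knapsack.
M has the best ratio (6/3); taking only M gives at most 3×6 = 18 (stopped by the supply cap of 3).
Mixing does better — 4×N, 3×M, and 1×F: weight 32 ≤ 33, strength 4·6 + 3·6 + 1·3 = 45.

45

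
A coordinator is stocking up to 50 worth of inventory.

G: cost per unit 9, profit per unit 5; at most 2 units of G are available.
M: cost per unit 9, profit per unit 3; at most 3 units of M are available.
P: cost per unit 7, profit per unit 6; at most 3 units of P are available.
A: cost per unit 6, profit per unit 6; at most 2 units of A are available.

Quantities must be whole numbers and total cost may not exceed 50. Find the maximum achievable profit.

35

This is a bounded integer knapsack.
1×G, 3×P, and 2×A: cost 42 ≤ 50, profit 1·5 + 3·6 + 2·6 = 35.
2×G, 2×P, and 2×A: cost 44 ≤ 50, profit 2·5 + 2·6 + 2·6 = 34.
Best is 35.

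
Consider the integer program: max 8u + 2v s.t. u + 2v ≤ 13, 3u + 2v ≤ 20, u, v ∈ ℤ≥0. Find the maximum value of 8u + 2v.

50

(u,v)=(6,1) is feasible, giving 50.
(u,v)=(6,0) is feasible, giving 48.
(u,v)=(5,2) is feasible, giving 44.
Maximum is 50 at (u,v)=(6,1).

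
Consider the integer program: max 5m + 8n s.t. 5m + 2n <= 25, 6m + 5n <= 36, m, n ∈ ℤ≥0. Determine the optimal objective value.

The continuous relaxation peaks at (0, 7.2) with value 57.60; rounding to a feasible lattice point costs some objective.
(m,n)=(0,7): 5·0+2·7=14≤25, 6·0+5·7=35≤36, objective 56.
(m,n)=(1,6): 5·1+2·6=17≤25, 6·1+5·6=36≤36, objective 53.
(m,n)=(0,6): 5·0+2·6=12≤25, 6·0+5·6=30≤36, objective 48.
The best lattice point is (0,7), giving 56.

56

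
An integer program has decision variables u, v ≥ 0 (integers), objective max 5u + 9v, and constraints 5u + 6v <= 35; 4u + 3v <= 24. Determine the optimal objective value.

50

(u,v)=(1,5): 5·1+6·5=35≤35, 4·1+3·5=19≤24, objective 50.
(u,v)=(2,4): 5·2+6·4=34≤35, 4·2+3·4=20≤24, objective 46.
(u,v)=(0,5): 5·0+6·5=30≤35, 4·0+3·5=15≤24, objective 45.
No feasible integer point exceeds 50.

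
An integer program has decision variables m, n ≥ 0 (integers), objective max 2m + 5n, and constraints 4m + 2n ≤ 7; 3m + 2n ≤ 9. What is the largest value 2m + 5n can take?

15

Relaxing integrality, the LP optimum is 17.50 at (m,n) = (0, 3.5), which is not an integer point.
(m,n)=(0,3): 4·0+2·3=6≤7, 3·0+2·3=6≤9, objective 15.
(m,n)=(0,2): 4·0+2·2=4≤7, 3·0+2·2=4≤9, objective 10.
The best lattice point is (0,3), giving 15.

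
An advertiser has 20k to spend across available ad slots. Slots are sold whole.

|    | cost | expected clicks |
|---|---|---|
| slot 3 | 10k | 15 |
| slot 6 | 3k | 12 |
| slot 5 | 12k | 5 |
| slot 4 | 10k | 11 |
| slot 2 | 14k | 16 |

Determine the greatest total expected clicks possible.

Treat it as a binary knapsack problem.
Allowing fractional choices, the relaxed optimum would be about 35.0, but ad slots are indivisible.
slot 6 + slot 2: cost 3 + 14 = 17 ≤ 20, expected clicks 12 + 16 = 28.
slot 3 + slot 6: cost 10 + 3 = 13 ≤ 20, expected clicks 15 + 12 = 27.
slot 3 + slot 4: cost 10 + 10 = 20 ≤ 20, expected clicks 15 + 11 = 26.
Best is slot 6 and slot 2 with total expected clicks 28.

28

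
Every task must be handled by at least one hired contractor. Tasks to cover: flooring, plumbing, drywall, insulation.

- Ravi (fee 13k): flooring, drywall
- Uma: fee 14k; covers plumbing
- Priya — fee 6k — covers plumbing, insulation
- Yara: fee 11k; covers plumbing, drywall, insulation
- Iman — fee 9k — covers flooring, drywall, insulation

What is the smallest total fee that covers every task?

This is an integer covering problem.
Choose Priya and Iman: together they cover flooring, plumbing, drywall, insulation — every task.
Total fee: 6 + 9 = 15.
No cover costs less than 15.

15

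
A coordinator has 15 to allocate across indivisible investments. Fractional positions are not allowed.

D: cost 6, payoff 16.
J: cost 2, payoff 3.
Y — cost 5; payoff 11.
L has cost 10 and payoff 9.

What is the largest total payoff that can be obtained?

Allowing fractional choices, the relaxed optimum would be about 31.8, but investments are indivisible.
D + Y: cost 6 + 5 = 11 ≤ 15, payoff 16 + 11 = 27.
D + J + Y: cost 6 + 2 + 5 = 13 ≤ 15, payoff 16 + 3 + 11 = 30.
Best is D, J, and Y with total payoff 30.

30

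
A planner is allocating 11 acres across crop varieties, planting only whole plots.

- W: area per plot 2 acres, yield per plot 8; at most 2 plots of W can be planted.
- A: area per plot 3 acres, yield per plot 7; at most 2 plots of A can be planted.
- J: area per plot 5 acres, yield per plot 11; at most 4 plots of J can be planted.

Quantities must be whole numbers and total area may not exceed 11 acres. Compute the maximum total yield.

30

Take 2×W and 2×A: area 10 ≤ 11, yield 2·8 + 2·7 = 30.
W has the best ratio (8/2) and is taken to its limit of 2; remaining capacity is filled optimally with the others.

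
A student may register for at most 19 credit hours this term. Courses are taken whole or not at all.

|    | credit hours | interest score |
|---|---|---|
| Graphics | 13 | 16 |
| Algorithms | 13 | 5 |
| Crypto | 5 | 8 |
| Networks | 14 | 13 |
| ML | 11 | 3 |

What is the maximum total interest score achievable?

Graphics: credit hours 13 ≤ 19, interest score 16.
Graphics + Crypto: credit hours 13 + 5 = 18 ≤ 19, interest score 16 + 8 = 24.
Crypto + Networks: credit hours 5 + 14 = 19 ≤ 19, interest score 8 + 13 = 21.
Best is Graphics and Crypto with total interest score 24.

24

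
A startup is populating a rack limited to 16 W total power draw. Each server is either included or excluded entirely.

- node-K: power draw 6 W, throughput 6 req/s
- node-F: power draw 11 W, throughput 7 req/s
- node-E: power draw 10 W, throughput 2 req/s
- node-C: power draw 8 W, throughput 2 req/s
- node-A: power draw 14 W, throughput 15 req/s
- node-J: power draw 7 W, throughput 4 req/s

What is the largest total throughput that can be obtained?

15

node-A: power draw 14 ≤ 16, throughput 15.
node-K + node-J: power draw 6 + 7 = 13 ≤ 16, throughput 6 + 4 = 10.
node-K + node-C: power draw 6 + 8 = 14 ≤ 16, throughput 6 + 2 = 8.
Best is node-A with total throughput 15.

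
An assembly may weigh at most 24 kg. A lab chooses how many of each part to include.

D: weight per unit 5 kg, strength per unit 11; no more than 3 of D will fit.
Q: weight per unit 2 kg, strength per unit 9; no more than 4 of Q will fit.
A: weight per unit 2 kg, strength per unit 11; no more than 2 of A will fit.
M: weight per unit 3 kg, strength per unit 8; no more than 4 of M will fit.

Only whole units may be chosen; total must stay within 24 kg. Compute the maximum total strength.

90

4×Q, 2×A, and 4×M: weight 24 ≤ 24, strength 4·9 + 2·11 + 4·8 = 90.
1×D, 4×Q, 2×A, and 2×M: weight 23 ≤ 24, strength 1·11 + 4·9 + 2·11 + 2·8 = 85.
Best is 90.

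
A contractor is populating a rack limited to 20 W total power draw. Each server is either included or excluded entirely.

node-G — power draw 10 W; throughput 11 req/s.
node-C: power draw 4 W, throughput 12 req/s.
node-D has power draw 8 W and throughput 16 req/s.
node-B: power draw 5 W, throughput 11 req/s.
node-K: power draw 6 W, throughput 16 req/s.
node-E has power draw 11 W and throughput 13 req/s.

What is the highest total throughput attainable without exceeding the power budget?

node-C + node-B + node-K: power draw 4 + 5 + 6 = 15 ≤ 20, throughput 12 + 11 + 16 = 39.
node-C + node-D + node-K: power draw 4 + 8 + 6 = 18 ≤ 20, throughput 12 + 16 + 16 = 44.
node-D + node-B + node-K: power draw 8 + 5 + 6 = 19 ≤ 20, throughput 16 + 11 + 16 = 43.
Best is node-C, node-D, and node-K with total throughput 44.

44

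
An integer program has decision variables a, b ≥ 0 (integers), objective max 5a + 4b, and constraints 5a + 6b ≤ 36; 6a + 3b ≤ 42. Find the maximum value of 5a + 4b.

35

(a,b)=(7,0): 5·7+6·0=35≤36, 6·7+3·0=42≤42, objective 35.
(a,b)=(6,1): 5·6+6·1=36≤36, 6·6+3·1=39≤42, objective 34.
(a,b)=(6,0): 5·6+6·0=30≤36, 6·6+3·0=36≤42, objective 30.
The best lattice point is (7,0), giving 35.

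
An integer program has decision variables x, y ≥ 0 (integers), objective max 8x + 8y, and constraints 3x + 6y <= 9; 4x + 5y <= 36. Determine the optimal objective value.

24

(x,y)=(3,0): 3·3+6·0=9≤9, 4·3+5·0=12≤36, objective 24.
(x,y)=(2,0): 3·2+6·0=6≤9, 4·2+5·0=8≤36, objective 16.
The best lattice point is (3,0), giving 24.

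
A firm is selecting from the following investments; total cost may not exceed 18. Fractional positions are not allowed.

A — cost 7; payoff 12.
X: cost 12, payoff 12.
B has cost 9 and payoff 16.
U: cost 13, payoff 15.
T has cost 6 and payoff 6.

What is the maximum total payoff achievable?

B + T: cost 9 + 6 = 15 ≤ 18, payoff 16 + 6 = 22.
A + T: cost 7 + 6 = 13 ≤ 18, payoff 12 + 6 = 18.
A + B: cost 7 + 9 = 16 ≤ 18, payoff 12 + 16 = 28.
Best is A and B with total payoff 28.

28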